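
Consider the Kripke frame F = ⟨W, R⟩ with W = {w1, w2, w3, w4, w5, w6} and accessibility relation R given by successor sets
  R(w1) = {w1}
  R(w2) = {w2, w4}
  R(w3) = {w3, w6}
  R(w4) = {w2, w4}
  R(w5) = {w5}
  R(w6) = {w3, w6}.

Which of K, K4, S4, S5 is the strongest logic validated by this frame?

Transitive (axiom 4): yes — every two-step R-path is closed by a direct edge.
Reflexive (axiom T): yes — every world is R-related to itself.
Euclidean (axiom 5): yes — any two successors of a common world are R-related.
So F validates K, K4, S4, S5. The strongest is S5.

S5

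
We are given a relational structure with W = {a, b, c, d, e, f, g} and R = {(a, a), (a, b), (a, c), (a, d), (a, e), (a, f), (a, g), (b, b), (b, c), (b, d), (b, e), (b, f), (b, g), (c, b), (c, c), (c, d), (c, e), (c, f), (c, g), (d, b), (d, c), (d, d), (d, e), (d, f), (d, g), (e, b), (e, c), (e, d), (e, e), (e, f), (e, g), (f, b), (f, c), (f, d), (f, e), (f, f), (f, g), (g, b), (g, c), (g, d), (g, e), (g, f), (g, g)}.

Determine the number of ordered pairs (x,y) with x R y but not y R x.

6

Enumerating: (a,b), (a,c), (a,d), (a,e), (a,f), (a,g).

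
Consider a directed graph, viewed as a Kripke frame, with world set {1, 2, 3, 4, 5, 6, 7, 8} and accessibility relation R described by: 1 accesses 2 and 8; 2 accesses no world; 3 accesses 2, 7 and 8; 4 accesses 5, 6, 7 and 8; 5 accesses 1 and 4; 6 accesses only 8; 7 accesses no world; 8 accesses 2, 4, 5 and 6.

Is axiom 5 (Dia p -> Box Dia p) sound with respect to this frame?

No

By correspondence theory, 5 is valid on a frame iff R is Euclidean.
Euclidean: no — 1 R 2 and 1 R 8, but not 2 R 8.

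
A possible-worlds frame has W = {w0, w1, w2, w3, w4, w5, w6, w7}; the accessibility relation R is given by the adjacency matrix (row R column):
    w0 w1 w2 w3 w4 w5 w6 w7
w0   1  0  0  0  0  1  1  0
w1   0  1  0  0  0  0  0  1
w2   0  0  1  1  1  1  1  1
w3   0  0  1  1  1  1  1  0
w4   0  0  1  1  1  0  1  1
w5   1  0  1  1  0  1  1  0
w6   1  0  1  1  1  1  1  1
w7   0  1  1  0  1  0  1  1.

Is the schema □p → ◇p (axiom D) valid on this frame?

Yes

By correspondence theory, D is valid on a frame iff R is serial.
Serial: yes — every world has a successor (e.g. w0 R w0).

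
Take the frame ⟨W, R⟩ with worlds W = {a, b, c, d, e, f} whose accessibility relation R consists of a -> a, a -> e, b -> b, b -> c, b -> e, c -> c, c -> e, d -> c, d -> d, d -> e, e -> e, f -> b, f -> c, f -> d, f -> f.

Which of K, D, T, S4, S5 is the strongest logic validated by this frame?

Serial (axiom D): yes — every world has a successor (e.g. a R a).
Reflexive (axiom T): yes — every world is R-related to itself.
Transitive (axiom 4): no — f R b and b R e, but not f R e.
Euclidean (axiom 5): no — b R e and b R c, but not e R c.
So F validates K, D, T; S4 would additionally require R to be transitive. The strongest is T.

T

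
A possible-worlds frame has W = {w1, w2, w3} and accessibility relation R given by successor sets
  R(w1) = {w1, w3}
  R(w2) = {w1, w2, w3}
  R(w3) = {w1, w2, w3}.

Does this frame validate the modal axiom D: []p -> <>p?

Yes

By correspondence theory, D is valid on a frame iff R is serial.
Serial: yes — every world has a successor (e.g. w1 R w1).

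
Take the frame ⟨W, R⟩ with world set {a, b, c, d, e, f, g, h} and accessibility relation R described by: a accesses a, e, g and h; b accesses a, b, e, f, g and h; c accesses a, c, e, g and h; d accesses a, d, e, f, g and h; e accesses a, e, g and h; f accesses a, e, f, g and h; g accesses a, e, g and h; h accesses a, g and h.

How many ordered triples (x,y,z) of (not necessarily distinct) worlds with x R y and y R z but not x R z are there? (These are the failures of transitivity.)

2

Enumerating: (h,a,e), (h,g,e).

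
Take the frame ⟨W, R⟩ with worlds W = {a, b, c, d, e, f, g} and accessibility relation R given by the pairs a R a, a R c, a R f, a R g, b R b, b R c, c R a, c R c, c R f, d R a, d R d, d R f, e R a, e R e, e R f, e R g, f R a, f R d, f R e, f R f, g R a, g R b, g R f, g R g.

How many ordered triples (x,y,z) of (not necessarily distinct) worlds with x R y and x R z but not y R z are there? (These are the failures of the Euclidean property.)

Enumerating: (a,c,g), (a,f,c), (a,f,g), (a,g,c), (b,c,b), (c,f,c), (d,a,d), (e,a,e), (e,f,g), (e,g,e), (f,a,d), (f,a,e), … and 8 more.
Total: 20.

20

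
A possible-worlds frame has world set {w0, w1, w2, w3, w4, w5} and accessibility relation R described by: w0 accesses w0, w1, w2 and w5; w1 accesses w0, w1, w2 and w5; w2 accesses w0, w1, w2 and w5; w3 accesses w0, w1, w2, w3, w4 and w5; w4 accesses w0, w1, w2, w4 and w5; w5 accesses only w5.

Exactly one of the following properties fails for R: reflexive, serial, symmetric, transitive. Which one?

symmetric

Reflexive: yes — every world is R-related to itself.
Serial: yes — every world has a successor (e.g. w0 R w0).
Symmetric: no — w0 R w5 but not w5 R w0.
Transitive: yes — every two-step R-path is closed by a direct edge.
Only symmetric fails.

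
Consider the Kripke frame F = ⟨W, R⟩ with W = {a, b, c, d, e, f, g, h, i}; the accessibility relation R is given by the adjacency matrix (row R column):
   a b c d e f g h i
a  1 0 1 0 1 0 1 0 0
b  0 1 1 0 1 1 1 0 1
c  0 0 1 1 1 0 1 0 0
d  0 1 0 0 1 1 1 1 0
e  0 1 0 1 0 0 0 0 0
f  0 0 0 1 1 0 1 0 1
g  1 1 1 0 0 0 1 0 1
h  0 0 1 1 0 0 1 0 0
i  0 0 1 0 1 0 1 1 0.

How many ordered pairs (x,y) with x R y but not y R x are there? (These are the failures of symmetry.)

Enumerating: (a,c), (a,e), (b,c), (b,f), (b,i), (c,d), (c,e), (d,b), (d,g), (f,e), (f,g), (f,i), (h,c), (h,g), (i,c), (i,e), (i,h).

17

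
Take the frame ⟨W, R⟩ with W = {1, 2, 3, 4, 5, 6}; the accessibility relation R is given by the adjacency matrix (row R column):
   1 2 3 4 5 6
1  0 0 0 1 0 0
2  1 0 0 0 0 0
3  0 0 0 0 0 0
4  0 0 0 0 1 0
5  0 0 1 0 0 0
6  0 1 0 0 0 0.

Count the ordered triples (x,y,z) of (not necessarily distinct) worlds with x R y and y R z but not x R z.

4

Enumerating: (1,4,5), (2,1,4), (4,5,3), (6,2,1).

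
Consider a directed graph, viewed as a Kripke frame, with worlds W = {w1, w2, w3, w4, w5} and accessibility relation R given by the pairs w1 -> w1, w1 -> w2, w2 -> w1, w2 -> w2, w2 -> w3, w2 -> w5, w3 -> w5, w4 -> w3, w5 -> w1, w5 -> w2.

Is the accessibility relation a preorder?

No

Reflexive: no — w3 is not related to itself.
Transitive: no — w1 R w2 and w2 R w3, but not w1 R w3.
So R is not a preorder.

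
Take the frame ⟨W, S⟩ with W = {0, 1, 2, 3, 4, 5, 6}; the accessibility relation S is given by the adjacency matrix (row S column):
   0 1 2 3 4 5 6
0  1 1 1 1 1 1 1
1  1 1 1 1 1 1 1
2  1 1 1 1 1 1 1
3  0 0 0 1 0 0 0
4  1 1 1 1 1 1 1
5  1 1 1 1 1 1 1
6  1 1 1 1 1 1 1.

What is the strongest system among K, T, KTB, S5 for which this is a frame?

T

Reflexive (axiom T): yes — every world is S-related to itself.
Symmetric (axiom B): no — 0 S 3 but not 3 S 0.
Euclidean (axiom 5): no — 0 S 3 and 0 S 1, but not 3 S 1.
So F validates K, T; KTB would additionally require S to be symmetric. The strongest is T.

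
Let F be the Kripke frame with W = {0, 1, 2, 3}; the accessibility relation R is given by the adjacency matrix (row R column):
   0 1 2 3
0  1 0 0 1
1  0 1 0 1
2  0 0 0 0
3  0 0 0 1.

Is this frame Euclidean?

Euclidean: no — 0 R 3 and 0 R 0, but not 3 R 0.

No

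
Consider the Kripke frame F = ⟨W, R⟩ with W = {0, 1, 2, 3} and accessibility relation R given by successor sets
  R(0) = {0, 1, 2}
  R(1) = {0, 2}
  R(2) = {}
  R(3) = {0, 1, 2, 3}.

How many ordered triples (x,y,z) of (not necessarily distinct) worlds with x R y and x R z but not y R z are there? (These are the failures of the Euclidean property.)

13

Enumerating: (0,1,1), (0,2,0), (0,2,1), (0,2,2), (1,2,0), (1,2,2), (3,0,3), (3,1,1), (3,1,3), (3,2,0), (3,2,1), (3,2,2), (3,2,3).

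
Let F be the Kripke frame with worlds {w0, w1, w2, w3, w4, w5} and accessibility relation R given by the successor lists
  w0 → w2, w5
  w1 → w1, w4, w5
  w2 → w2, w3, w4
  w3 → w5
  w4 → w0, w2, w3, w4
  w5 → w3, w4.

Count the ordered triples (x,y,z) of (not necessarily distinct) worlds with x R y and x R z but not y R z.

21

Enumerating: (w0,w2,w5), (w0,w5,w2), (w0,w5,w5), (w1,w4,w1), (w1,w4,w5), (w1,w5,w1), (w1,w5,w5), (w2,w3,w2), (w2,w3,w3), (w2,w3,w4), (w3,w5,w5), (w4,w0,w0), … and 9 more.
Total: 21.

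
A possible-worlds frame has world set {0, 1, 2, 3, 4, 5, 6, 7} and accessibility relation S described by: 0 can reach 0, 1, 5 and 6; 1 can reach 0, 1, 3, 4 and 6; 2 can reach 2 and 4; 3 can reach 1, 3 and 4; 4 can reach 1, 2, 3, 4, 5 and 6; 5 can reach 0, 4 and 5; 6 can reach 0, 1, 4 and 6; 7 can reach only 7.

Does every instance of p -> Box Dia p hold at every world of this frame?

Yes

The schema B characterises exactly the symmetric frames.
Symmetric: yes — every pair in S has its reverse in S.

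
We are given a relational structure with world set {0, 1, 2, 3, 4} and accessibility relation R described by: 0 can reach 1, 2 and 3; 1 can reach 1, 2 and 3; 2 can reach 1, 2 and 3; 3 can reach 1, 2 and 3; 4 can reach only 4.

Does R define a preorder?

Reflexive: no — 0 is not related to itself.
Transitive: yes — every two-step R-path is closed by a direct edge.
So R is not a preorder.

No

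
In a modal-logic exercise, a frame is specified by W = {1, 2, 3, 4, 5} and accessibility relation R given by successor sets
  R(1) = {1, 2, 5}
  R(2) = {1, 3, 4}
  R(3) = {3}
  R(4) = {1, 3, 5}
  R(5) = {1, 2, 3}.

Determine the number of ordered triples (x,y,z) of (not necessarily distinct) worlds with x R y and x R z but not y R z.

16

Enumerating: (1,2,2), (1,2,5), (1,5,5), (2,1,3), (2,1,4), (2,3,1), (2,3,4), (2,4,4), (4,1,3), (4,3,1), (4,3,5), (4,5,5), (5,1,3), (5,2,2), (5,3,1), (5,3,2).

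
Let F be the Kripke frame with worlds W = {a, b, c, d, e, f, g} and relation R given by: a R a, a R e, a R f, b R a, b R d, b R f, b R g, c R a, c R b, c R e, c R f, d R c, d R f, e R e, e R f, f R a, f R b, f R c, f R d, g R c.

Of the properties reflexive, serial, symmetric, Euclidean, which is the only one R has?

Reflexive: no — b is not related to itself.
Serial: yes — every world has a successor (e.g. a R a).
Symmetric: no — a R e but not e R a.
Euclidean: no — a R f and a R e, but not f R e.
Only serial holds.

serial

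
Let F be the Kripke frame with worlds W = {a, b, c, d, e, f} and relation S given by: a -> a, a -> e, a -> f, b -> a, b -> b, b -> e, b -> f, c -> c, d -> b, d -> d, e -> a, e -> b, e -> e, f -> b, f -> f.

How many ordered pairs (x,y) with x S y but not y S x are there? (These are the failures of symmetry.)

Enumerating: (a,f), (b,a), (d,b).

3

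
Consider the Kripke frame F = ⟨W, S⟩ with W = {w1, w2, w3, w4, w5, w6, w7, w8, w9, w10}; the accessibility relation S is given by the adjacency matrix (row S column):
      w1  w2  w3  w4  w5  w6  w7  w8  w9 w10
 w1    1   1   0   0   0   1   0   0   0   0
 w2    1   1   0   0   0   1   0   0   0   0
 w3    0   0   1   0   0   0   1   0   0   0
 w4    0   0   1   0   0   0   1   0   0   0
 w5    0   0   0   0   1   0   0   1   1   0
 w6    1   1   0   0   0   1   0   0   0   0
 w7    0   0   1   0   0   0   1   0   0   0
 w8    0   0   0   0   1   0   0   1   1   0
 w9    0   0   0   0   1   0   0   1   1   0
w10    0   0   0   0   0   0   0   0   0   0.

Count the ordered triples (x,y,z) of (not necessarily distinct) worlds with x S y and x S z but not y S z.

0

S is Euclidean; there are no such tuples.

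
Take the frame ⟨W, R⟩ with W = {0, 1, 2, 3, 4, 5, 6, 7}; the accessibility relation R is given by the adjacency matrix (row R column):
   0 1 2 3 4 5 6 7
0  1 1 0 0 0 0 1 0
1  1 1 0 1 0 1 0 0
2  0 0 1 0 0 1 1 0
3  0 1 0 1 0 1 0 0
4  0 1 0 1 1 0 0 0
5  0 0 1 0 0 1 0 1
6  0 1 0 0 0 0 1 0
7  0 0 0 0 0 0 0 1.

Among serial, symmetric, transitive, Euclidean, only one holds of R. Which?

serial

Serial: yes — every world has a successor (e.g. 0 R 0).
Symmetric: no — 0 R 6 but not 6 R 0.
Transitive: no — 0 R 1 and 1 R 3, but not 0 R 3.
Euclidean: no — 0 R 1 and 0 R 6, but not 1 R 6.
Only serial holds.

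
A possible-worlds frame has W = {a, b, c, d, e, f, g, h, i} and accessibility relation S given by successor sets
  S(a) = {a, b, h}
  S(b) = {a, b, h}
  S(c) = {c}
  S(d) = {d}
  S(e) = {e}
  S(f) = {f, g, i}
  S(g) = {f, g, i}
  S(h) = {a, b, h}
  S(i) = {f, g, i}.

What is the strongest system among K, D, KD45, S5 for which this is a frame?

Serial (axiom D): yes — every world has a successor (e.g. a S a).
Euclidean (axiom 5): yes — any two successors of a common world are S-related.
Transitive (axiom 4): yes — every two-step S-path is closed by a direct edge.
Reflexive (axiom T): yes — every world is S-related to itself.
So F validates K, D, KD45, S5. The strongest is S5.

S5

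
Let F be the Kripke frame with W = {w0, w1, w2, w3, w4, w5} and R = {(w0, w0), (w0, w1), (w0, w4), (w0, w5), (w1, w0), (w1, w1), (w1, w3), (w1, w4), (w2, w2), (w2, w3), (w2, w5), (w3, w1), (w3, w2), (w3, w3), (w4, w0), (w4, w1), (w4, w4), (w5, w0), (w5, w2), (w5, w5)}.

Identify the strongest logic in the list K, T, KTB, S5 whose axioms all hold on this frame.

KTB

Reflexive (axiom T): yes — every world is R-related to itself.
Symmetric (axiom B): yes — every pair in R has its reverse in R.
Euclidean (axiom 5): no — w0 R w1 and w0 R w5, but not w1 R w5.
So F validates K, T, KTB; S5 would additionally require R to be Euclidean. The strongest is KTB.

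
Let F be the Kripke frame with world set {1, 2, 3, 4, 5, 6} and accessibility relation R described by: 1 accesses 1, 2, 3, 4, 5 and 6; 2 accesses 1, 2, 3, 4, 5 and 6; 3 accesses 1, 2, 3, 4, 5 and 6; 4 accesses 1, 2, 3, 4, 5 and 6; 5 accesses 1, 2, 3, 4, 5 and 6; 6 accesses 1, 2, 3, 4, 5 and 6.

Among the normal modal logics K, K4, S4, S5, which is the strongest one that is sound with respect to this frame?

S5

Transitive (axiom 4): yes — every two-step R-path is closed by a direct edge.
Reflexive (axiom T): yes — every world is R-related to itself.
Euclidean (axiom 5): yes — any two successors of a common world are R-related.
So F validates K, K4, S4, S5. The strongest is S5.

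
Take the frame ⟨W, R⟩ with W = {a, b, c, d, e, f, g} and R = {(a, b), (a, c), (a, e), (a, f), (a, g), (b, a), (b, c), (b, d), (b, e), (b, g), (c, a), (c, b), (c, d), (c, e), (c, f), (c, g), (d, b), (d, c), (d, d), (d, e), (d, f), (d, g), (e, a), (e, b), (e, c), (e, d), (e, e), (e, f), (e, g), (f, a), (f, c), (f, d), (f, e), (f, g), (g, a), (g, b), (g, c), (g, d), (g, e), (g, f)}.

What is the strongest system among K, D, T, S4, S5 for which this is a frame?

Serial (axiom D): yes — every world has a successor (e.g. a R b).
Reflexive (axiom T): no — a is not related to itself.
Transitive (axiom 4): no — a R b and b R d, but not a R d.
Euclidean (axiom 5): no — a R b and a R f, but not b R f.
So F validates K, D; T would additionally require R to be reflexive. The strongest is D.

D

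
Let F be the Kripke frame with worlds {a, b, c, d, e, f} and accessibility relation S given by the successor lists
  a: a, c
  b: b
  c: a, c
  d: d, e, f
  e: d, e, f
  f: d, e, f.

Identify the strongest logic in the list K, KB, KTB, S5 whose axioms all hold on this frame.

S5

Symmetric (axiom B): yes — every pair in S has its reverse in S.
Reflexive (axiom T): yes — every world is S-related to itself.
Euclidean (axiom 5): yes — any two successors of a common world are S-related.
So F validates K, KB, KTB, S5. The strongest is S5.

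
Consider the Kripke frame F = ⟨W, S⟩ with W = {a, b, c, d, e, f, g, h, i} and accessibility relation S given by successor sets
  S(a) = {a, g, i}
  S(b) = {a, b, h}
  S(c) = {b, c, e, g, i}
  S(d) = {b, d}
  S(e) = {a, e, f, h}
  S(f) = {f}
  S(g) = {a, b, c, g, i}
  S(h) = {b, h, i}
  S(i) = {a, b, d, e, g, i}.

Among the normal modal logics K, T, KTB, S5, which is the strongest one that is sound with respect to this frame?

T

Reflexive (axiom T): yes — every world is S-related to itself.
Symmetric (axiom B): no — b S a but not a S b.
Euclidean (axiom 5): no — b S a and b S h, but not a S h.
So F validates K, T; KTB would additionally require S to be symmetric. The strongest is T.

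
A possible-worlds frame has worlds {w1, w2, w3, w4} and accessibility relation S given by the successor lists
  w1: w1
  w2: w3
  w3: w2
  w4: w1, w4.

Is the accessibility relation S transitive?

Transitive: no — w2 S w3 and w3 S w2, but not w2 S w2.

No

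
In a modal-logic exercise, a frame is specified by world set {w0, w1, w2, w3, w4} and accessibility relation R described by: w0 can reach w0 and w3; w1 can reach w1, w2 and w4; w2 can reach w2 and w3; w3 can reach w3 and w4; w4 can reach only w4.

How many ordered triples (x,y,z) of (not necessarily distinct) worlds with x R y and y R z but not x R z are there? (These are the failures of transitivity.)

3

Enumerating: (w0,w3,w4), (w1,w2,w3), (w2,w3,w4).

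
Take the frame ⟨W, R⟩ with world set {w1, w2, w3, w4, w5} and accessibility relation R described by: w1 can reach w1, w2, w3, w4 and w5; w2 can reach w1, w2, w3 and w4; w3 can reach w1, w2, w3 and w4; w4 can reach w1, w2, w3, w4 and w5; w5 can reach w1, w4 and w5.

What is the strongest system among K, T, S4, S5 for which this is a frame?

Reflexive (axiom T): yes — every world is R-related to itself.
Transitive (axiom 4): no — w2 R w1 and w1 R w5, but not w2 R w5.
Euclidean (axiom 5): no — w1 R w2 and w1 R w5, but not w2 R w5.
So F validates K, T; S4 would additionally require R to be transitive. The strongest is T.

T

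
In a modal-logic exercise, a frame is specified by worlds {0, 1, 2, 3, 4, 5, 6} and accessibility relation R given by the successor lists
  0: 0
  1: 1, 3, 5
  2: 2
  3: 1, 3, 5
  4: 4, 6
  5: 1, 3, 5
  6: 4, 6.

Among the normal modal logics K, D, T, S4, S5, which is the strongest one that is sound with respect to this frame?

Serial (axiom D): yes — every world has a successor (e.g. 0 R 0).
Reflexive (axiom T): yes — every world is R-related to itself.
Transitive (axiom 4): yes — every two-step R-path is closed by a direct edge.
Euclidean (axiom 5): yes — any two successors of a common world are R-related.
So F validates K, D, T, S4, S5. The strongest is S5.

S5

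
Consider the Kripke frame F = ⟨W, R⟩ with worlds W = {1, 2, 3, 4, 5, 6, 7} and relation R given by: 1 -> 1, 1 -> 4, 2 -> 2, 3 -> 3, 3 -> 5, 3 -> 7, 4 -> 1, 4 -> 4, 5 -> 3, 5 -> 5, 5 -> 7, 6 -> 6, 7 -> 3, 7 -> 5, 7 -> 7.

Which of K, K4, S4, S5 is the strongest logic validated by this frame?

S5

Transitive (axiom 4): yes — every two-step R-path is closed by a direct edge.
Reflexive (axiom T): yes — every world is R-related to itself.
Euclidean (axiom 5): yes — any two successors of a common world are R-related.
So F validates K, K4, S4, S5. The strongest is S5.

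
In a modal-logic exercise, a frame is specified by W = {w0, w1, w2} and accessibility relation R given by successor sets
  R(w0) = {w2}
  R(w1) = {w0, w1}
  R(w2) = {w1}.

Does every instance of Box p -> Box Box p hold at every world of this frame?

No

Axiom 4 corresponds to the accessibility relation being transitive.
Transitive: no — w0 R w2 and w2 R w1, but not w0 R w1.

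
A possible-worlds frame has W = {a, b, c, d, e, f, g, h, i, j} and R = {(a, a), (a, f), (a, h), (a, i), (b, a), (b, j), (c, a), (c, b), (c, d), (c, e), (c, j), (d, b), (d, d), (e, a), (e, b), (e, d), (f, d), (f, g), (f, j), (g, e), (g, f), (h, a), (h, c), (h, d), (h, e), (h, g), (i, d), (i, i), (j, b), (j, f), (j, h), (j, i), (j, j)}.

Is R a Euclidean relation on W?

No

Euclidean: no — a R f and a R h, but not f R h.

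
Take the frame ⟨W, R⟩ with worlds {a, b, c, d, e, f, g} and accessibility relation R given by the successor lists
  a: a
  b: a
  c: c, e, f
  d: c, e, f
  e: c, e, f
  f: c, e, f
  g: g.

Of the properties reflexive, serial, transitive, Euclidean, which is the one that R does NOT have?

Reflexive: no — b is not related to itself.
Serial: yes — every world has a successor (e.g. a R a).
Transitive: yes — every two-step R-path is closed by a direct edge.
Euclidean: yes — any two successors of a common world are R-related.
Only reflexive fails.

reflexive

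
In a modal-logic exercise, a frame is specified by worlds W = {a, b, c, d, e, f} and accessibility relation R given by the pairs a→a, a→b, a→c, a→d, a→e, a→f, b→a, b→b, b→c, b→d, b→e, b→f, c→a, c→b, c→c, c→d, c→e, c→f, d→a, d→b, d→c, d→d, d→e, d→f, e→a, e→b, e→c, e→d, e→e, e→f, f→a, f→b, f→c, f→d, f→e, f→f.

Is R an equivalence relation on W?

Reflexive: yes — every world is R-related to itself.
Symmetric: yes — every pair in R has its reverse in R.
Transitive: yes — every two-step R-path is closed by a direct edge.
So R is an equivalence relation.

Yes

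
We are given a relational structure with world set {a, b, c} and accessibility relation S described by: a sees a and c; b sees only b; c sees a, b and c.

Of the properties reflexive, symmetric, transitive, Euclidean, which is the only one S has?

Reflexive: yes — every world is S-related to itself.
Symmetric: no — c S b but not b S c.
Transitive: no — a S c and c S b, but not a S b.
Euclidean: no — c S a and c S b, but not a S b.
Only reflexive holds.

reflexive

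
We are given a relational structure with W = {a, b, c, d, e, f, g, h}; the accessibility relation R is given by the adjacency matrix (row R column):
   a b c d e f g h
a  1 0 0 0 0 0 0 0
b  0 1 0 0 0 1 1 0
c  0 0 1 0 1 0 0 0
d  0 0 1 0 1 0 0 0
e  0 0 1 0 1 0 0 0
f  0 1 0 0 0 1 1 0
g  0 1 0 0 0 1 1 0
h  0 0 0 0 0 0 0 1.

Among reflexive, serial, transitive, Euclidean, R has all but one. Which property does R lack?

Reflexive: no — d is not related to itself.
Serial: yes — every world has a successor (e.g. a R a).
Transitive: yes — every two-step R-path is closed by a direct edge.
Euclidean: yes — any two successors of a common world are R-related.
Only reflexive fails.

reflexive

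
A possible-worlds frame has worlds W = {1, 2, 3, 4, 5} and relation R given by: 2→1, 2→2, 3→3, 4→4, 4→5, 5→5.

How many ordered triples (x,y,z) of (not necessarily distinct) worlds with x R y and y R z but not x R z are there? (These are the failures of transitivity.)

0

R is transitive; there are no such tuples.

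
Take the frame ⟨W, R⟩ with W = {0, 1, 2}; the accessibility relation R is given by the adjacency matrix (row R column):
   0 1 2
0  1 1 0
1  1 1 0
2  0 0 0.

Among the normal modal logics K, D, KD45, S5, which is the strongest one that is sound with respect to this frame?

Serial (axiom D): no — 2 has no R-successor.
Euclidean (axiom 5): yes — any two successors of a common world are R-related.
Transitive (axiom 4): yes — every two-step R-path is closed by a direct edge.
Reflexive (axiom T): no — 2 is not related to itself.
So F validates K; D would additionally require R to be serial. The strongest is K.

K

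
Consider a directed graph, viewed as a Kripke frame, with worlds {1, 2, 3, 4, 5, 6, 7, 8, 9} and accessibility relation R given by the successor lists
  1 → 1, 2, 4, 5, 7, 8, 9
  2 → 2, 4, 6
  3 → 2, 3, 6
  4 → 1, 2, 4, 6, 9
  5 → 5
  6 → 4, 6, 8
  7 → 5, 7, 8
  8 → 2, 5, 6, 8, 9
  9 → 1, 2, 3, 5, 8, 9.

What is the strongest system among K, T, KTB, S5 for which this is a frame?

Reflexive (axiom T): yes — every world is R-related to itself.
Symmetric (axiom B): no — 1 R 2 but not 2 R 1.
Euclidean (axiom 5): no — 1 R 2 and 1 R 5, but not 2 R 5.
So F validates K, T; KTB would additionally require R to be symmetric. The strongest is T.

T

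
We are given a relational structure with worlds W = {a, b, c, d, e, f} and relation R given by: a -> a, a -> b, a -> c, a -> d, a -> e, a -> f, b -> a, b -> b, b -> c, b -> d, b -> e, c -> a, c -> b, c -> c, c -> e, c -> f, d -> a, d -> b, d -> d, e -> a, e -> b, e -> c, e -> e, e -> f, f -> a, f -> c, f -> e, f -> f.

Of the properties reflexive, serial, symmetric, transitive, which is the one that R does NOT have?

Reflexive: yes — every world is R-related to itself.
Serial: yes — every world has a successor (e.g. a R a).
Symmetric: yes — every pair in R has its reverse in R.
Transitive: no — b R a and a R f, but not b R f.
Only transitive fails.

transitive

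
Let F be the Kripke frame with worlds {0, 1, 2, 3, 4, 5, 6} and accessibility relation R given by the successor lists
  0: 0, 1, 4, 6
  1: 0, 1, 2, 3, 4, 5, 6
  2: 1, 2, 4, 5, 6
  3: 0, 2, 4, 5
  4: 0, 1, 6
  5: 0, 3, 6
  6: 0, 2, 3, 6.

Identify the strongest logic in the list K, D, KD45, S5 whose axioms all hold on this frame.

Serial (axiom D): yes — every world has a successor (e.g. 0 R 0).
Euclidean (axiom 5): no — 0 R 6 and 0 R 1, but not 6 R 1.
Transitive (axiom 4): no — 0 R 1 and 1 R 2, but not 0 R 2.
Reflexive (axiom T): no — 3 is not related to itself.
So F validates K, D; KD45 would additionally require R to be Euclidean and transitive. The strongest is D.

D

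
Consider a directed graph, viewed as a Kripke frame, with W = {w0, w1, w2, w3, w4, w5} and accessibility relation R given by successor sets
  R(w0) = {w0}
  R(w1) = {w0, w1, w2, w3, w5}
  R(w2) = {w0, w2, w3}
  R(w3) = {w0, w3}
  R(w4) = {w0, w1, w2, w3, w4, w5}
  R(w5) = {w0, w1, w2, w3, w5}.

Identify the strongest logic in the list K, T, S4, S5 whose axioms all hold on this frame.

S4

Reflexive (axiom T): yes — every world is R-related to itself.
Transitive (axiom 4): yes — every two-step R-path is closed by a direct edge.
Euclidean (axiom 5): no — w1 R w0 and w1 R w2, but not w0 R w2.
So F validates K, T, S4; S5 would additionally require R to be Euclidean. The strongest is S4.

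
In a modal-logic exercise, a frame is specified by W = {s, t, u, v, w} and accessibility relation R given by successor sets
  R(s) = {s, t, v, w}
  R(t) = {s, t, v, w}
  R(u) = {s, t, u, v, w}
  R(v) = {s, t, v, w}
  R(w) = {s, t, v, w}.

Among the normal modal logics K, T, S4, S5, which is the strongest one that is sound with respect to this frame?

S4

Reflexive (axiom T): yes — every world is R-related to itself.
Transitive (axiom 4): yes — every two-step R-path is closed by a direct edge.
Euclidean (axiom 5): no — u R s and u R u, but not s R u.
So F validates K, T, S4; S5 would additionally require R to be Euclidean. The strongest is S4.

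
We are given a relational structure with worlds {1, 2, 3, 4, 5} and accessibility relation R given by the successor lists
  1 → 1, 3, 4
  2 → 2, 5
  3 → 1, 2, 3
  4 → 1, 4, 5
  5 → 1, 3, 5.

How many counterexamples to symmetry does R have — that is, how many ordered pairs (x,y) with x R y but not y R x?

5

Enumerating: (2,5), (3,2), (4,5), (5,1), (5,3).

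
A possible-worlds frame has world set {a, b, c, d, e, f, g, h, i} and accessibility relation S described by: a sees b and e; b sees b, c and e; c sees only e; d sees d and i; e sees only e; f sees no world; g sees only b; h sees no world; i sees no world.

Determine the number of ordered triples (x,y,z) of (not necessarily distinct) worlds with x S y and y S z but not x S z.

3

Enumerating: (a,b,c), (g,b,c), (g,b,e).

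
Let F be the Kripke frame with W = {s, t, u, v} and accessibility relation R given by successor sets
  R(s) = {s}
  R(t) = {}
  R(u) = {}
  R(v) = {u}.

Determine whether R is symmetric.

No

Symmetric: no — v R u but not u R v.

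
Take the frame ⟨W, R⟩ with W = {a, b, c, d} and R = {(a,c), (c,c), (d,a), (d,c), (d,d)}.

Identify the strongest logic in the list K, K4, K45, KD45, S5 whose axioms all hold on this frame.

K4

Transitive (axiom 4): yes — every two-step R-path is closed by a direct edge.
Euclidean (axiom 5): no — d R c and d R a, but not c R a.
Serial (axiom D): no — b has no R-successor.
Reflexive (axiom T): no — a is not related to itself.
So F validates K, K4; K45 would additionally require R to be Euclidean. The strongest is K4.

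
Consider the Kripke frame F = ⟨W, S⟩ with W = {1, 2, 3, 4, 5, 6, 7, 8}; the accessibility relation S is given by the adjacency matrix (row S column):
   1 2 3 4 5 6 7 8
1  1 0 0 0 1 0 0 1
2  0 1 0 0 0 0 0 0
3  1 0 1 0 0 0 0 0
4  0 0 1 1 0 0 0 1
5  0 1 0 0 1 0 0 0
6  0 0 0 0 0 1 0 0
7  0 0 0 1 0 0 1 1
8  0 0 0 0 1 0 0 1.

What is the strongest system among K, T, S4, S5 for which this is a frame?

T

Reflexive (axiom T): yes — every world is S-related to itself.
Transitive (axiom 4): no — 1 S 5 and 5 S 2, but not 1 S 2.
Euclidean (axiom 5): no — 1 S 5 and 1 S 8, but not 5 S 8.
So F validates K, T; S4 would additionally require S to be transitive. The strongest is T.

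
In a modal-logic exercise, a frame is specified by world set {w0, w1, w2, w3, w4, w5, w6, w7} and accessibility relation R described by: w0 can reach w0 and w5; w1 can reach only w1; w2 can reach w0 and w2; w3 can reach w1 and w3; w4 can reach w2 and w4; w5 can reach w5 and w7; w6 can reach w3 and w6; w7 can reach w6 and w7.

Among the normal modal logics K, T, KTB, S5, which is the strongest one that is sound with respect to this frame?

Reflexive (axiom T): yes — every world is R-related to itself.
Symmetric (axiom B): no — w0 R w5 but not w5 R w0.
Euclidean (axiom 5): no — w0 R w5 and w0 R w0, but not w5 R w0.
So F validates K, T; KTB would additionally require R to be symmetric. The strongest is T.

T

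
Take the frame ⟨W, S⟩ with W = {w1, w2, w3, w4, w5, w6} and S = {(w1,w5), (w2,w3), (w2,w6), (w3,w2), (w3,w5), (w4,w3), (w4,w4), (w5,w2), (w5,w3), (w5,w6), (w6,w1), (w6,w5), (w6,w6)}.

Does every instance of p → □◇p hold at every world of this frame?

No

Axiom B corresponds to the accessibility relation being symmetric.
Symmetric: no — w1 S w5 but not w5 S w1.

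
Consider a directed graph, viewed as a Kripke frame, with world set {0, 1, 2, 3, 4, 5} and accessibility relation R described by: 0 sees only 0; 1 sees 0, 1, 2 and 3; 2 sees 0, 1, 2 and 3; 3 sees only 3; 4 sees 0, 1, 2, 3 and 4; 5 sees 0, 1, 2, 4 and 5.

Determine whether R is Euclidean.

Euclidean: no — 1 R 0 and 1 R 2, but not 0 R 2.

No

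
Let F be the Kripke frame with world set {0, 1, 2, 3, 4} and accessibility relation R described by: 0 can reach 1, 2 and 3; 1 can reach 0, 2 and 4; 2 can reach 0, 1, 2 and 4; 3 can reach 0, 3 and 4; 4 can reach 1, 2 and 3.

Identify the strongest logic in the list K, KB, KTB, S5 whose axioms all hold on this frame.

Symmetric (axiom B): yes — every pair in R has its reverse in R.
Reflexive (axiom T): no — 0 is not related to itself.
Euclidean (axiom 5): no — 0 R 1 and 0 R 3, but not 1 R 3.
So F validates K, KB; KTB would additionally require R to be reflexive. The strongest is KB.

KB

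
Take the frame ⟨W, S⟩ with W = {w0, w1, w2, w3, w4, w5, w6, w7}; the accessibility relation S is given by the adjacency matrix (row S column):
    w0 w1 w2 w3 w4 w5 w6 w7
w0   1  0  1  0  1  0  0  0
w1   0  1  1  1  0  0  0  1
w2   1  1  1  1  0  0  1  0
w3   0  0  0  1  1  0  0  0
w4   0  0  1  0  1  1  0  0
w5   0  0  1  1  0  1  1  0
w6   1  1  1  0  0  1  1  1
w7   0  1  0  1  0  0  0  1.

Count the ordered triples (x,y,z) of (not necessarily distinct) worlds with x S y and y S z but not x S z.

33

Enumerating: (w0,w2,w1), (w0,w2,w3), (w0,w2,w6), (w0,w4,w5), (w1,w2,w0), (w1,w2,w6), (w1,w3,w4), (w2,w0,w4), (w2,w1,w7), (w2,w3,w4), (w2,w6,w5), (w2,w6,w7), … and 21 more.
Total: 33.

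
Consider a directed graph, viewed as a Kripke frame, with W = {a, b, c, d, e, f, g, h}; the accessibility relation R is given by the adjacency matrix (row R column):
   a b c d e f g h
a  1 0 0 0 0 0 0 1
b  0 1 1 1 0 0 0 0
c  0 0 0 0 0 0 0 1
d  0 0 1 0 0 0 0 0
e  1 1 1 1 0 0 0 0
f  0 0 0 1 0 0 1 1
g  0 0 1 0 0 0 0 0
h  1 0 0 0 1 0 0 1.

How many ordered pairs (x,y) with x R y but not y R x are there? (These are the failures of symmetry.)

Enumerating: (b,c), (b,d), (c,h), (d,c), (e,a), (e,b), (e,c), (e,d), (f,d), (f,g), (f,h), (g,c), (h,e).

13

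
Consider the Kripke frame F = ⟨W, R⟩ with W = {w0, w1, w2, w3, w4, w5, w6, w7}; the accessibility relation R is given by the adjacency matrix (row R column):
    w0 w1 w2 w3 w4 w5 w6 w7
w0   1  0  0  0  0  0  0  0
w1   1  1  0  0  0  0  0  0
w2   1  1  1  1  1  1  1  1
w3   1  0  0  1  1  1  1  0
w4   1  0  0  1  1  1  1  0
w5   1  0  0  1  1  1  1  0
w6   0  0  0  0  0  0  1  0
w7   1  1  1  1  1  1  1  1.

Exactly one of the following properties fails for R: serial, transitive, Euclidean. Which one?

Serial: yes — every world has a successor (e.g. w0 R w0).
Transitive: yes — every two-step R-path is closed by a direct edge.
Euclidean: no — w2 R w0 and w2 R w1, but not w0 R w1.
Only Euclidean fails.

Euclidean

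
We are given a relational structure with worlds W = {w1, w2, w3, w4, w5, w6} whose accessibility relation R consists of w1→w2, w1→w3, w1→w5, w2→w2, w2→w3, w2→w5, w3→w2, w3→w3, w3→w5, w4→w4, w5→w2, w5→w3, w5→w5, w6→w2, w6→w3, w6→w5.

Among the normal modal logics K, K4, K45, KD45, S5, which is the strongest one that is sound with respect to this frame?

Transitive (axiom 4): yes — every two-step R-path is closed by a direct edge.
Euclidean (axiom 5): yes — any two successors of a common world are R-related.
Serial (axiom D): yes — every world has a successor (e.g. w1 R w2).
Reflexive (axiom T): no — w1 is not related to itself.
So F validates K, K4, K45, KD45; S5 would additionally require R to be reflexive. The strongest is KD45.

KD45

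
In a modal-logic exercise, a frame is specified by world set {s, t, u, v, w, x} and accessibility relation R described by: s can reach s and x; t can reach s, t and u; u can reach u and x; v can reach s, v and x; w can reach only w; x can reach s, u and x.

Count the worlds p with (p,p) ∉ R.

R is reflexive; there are no such worlds.

0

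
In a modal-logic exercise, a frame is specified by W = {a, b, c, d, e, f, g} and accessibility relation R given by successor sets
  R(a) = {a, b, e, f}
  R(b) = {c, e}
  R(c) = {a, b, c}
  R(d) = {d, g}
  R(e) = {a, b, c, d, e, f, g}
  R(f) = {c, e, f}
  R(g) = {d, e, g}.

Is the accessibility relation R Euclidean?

Euclidean: no — a R b and a R f, but not b R f.

No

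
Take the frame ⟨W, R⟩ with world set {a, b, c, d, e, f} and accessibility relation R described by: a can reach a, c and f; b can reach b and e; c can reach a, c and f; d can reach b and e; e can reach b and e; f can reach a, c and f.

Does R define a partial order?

Reflexive: no — d is not related to itself.
Transitive: yes — every two-step R-path is closed by a direct edge.
Antisymmetric: no — a R c and c R a with a ≠ c.
So R is not a partial order.

No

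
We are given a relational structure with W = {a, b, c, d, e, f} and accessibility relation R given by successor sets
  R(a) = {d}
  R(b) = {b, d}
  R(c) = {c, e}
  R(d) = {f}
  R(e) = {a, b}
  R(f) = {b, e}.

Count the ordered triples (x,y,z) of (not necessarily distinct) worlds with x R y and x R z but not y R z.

Enumerating: (a,d,d), (b,d,b), (b,d,d), (c,e,c), (c,e,e), (d,f,f), (e,a,a), (e,a,b), (e,b,a), (f,b,e), (f,e,e).

11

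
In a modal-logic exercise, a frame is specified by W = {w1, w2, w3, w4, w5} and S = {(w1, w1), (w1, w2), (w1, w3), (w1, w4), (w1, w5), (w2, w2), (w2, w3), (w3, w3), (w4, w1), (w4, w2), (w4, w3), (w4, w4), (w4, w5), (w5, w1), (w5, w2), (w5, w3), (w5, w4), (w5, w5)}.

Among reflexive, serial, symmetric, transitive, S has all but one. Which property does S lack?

symmetric

Reflexive: yes — every world is S-related to itself.
Serial: yes — every world has a successor (e.g. w1 S w1).
Symmetric: no — w1 S w2 but not w2 S w1.
Transitive: yes — every two-step S-path is closed by a direct edge.
Only symmetric fails.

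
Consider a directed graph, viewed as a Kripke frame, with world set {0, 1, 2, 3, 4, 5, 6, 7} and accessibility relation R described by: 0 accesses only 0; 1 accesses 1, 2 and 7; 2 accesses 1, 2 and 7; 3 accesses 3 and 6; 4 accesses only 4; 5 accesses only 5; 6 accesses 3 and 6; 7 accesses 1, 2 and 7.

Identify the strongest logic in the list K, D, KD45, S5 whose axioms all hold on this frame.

S5

Serial (axiom D): yes — every world has a successor (e.g. 0 R 0).
Euclidean (axiom 5): yes — any two successors of a common world are R-related.
Transitive (axiom 4): yes — every two-step R-path is closed by a direct edge.
Reflexive (axiom T): yes — every world is R-related to itself.
So F validates K, D, KD45, S5. The strongest is S5.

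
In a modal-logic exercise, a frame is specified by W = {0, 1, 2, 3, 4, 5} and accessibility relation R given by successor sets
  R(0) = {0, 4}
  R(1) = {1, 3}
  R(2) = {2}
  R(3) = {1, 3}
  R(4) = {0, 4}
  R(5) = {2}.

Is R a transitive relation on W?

Transitive: yes — every two-step R-path is closed by a direct edge.

Yes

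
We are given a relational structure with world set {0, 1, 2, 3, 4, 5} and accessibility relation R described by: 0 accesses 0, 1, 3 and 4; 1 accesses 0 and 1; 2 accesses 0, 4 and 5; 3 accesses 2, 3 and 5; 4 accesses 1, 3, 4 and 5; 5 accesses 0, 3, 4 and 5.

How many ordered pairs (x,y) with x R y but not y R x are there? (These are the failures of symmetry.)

9

Enumerating: (0,3), (0,4), (2,0), (2,4), (2,5), (3,2), (4,1), (4,3), (5,0).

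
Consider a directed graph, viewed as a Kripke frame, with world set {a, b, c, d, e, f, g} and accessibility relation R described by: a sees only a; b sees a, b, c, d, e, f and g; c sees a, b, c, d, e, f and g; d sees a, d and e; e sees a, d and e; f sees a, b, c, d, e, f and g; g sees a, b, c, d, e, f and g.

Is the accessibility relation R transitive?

Transitive: yes — every two-step R-path is closed by a direct edge.

Yes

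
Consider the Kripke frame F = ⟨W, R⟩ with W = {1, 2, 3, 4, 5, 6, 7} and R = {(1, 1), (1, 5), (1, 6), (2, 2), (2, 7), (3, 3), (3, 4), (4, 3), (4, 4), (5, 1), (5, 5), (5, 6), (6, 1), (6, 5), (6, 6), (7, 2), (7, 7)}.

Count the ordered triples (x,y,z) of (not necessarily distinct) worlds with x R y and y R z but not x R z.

R is transitive; there are no such tuples.

0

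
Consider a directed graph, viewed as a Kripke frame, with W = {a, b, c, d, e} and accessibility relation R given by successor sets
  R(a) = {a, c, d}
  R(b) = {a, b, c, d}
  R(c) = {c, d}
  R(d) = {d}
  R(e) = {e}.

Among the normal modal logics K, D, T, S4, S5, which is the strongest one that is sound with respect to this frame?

Serial (axiom D): yes — every world has a successor (e.g. a R a).
Reflexive (axiom T): yes — every world is R-related to itself.
Transitive (axiom 4): yes — every two-step R-path is closed by a direct edge.
Euclidean (axiom 5): no — a R d and a R c, but not d R c.
So F validates K, D, T, S4; S5 would additionally require R to be Euclidean. The strongest is S4.

S4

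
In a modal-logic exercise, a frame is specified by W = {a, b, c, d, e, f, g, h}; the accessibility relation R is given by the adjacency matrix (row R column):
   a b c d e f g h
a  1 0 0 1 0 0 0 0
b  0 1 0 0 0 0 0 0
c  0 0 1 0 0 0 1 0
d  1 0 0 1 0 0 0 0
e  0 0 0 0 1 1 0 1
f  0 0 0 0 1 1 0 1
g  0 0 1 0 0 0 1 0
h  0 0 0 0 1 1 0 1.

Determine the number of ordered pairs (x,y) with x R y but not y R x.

R is symmetric; there are no such tuples.

0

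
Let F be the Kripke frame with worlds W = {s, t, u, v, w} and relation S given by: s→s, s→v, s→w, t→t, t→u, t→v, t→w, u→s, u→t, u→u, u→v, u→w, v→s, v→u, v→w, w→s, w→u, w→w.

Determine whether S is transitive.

No

Transitive: no — s S v and v S u, but not s S u.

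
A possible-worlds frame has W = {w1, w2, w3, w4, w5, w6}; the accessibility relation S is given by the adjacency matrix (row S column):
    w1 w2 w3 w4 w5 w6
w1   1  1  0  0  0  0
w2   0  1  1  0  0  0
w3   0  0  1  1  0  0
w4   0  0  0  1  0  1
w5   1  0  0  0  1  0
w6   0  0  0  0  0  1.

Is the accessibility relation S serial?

Yes

Serial: yes — every world has a successor (e.g. w1 S w1).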